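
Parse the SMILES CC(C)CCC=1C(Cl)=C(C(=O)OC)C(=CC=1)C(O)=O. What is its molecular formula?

Walk through each heavy atom and fill implicit hydrogens from standard valence (C 4, N 3, O 2, S 2, halogen 1):
  atom 1: C, bond orders sum to 1 (valence 4) → 3 H
  atom 2: C, bond orders sum to 3 (valence 4) → 1 H
  atom 3: C, bond orders sum to 1 (valence 4) → 3 H
  atom 4: C, bond orders sum to 2 (valence 4) → 2 H
  atom 5: C, bond orders sum to 2 (valence 4) → 2 H
  atom 6: C, bond orders sum to 4 (valence 4) → 0 H
  atom 7: C, bond orders sum to 4 (valence 4) → 0 H
  atom 8: Cl (halogen, monovalent) → 0 H
  atom 9: C, bond orders sum to 4 (valence 4) → 0 H
  atom 10: C, bond orders sum to 4 (valence 4) → 0 H
  atom 11: O, bond orders sum to 2 (valence 2) → 0 H
  atom 12: O, bond orders sum to 2 (valence 2) → 0 H
  atom 13: C, bond orders sum to 1 (valence 4) → 3 H
  atom 14: C, bond orders sum to 4 (valence 4) → 0 H
  atom 15: C, bond orders sum to 3 (valence 4) → 1 H
  atom 16: C, bond orders sum to 3 (valence 4) → 1 H
  atom 17: C, bond orders sum to 4 (valence 4) → 0 H
  atom 18: O, bond orders sum to 1 (valence 2) → 1 H
  atom 19: O, bond orders sum to 2 (valence 2) → 0 H
Totals → C:14, H:17, Cl:1, O:4.

C14H17ClO4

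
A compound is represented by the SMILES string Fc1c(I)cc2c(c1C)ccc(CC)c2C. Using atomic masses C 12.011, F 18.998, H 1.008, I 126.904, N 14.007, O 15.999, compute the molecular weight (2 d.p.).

First, the molecular formula is C14H14FI (counting implicit H from valence).
  C: 14 × 12.011 = 168.154
  F: 1 × 18.998 = 18.998
  H: 14 × 1.008 = 14.112
  I: 1 × 126.904 = 126.904
Sum: 14×12.011 + 1×18.998 + 14×1.008 + 1×126.904 = 328.168 → 328.17 g/mol.

328.17 g/mol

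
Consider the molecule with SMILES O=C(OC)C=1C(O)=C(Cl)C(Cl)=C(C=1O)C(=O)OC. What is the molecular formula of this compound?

Walk through each heavy atom and fill implicit hydrogens from standard valence (C 4, N 3, O 2, S 2, halogen 1):
  atom 1: O, bond orders sum to 2 (valence 2) → 0 H
  atom 2: C, bond orders sum to 4 (valence 4) → 0 H
  atom 3: O, bond orders sum to 2 (valence 2) → 0 H
  atom 4: C, bond orders sum to 1 (valence 4) → 3 H
  atom 5: C, bond orders sum to 4 (valence 4) → 0 H
  atom 6: C, bond orders sum to 4 (valence 4) → 0 H
  atom 7: O, bond orders sum to 1 (valence 2) → 1 H
  atom 8: C, bond orders sum to 4 (valence 4) → 0 H
  atom 9: Cl (halogen, monovalent) → 0 H
  atom 10: C, bond orders sum to 4 (valence 4) → 0 H
  atom 11: Cl (halogen, monovalent) → 0 H
  atom 12: C, bond orders sum to 4 (valence 4) → 0 H
  atom 13: C, bond orders sum to 4 (valence 4) → 0 H
  atom 14: O, bond orders sum to 1 (valence 2) → 1 H
  atom 15: C, bond orders sum to 4 (valence 4) → 0 H
  atom 16: O, bond orders sum to 2 (valence 2) → 0 H
  atom 17: O, bond orders sum to 2 (valence 2) → 0 H
  atom 18: C, bond orders sum to 1 (valence 4) → 3 H
Totals → C:10, H:8, Cl:2, O:6.
In Hill order: C10H8Cl2O6.

C10H8Cl2O6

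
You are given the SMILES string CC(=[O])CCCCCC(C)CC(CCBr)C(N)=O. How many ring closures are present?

0

In SMILES, each pair of matching ring-closure digits denotes one ring-closing bond; the number of such bonds equals the number of independent rings.
Ring-closure bonds here: 0.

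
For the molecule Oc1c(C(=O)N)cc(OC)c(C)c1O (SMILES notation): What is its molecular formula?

Walk through each heavy atom and fill implicit hydrogens from standard valence (C 4, N 3, O 2, S 2, halogen 1); for lowercase aromatic atoms, an aromatic c carries 1 H when it has two neighbours and 0 H with three, and aromatic n carries 0 H:
  atom 1: O, bond orders sum to 1 (valence 2) → 1 H
  atom 2: aromatic c, 3 neighbours → 0 H
  atom 3: aromatic c, 3 neighbours → 0 H
  atom 4: C, bond orders sum to 4 (valence 4) → 0 H
  atom 5: O, bond orders sum to 2 (valence 2) → 0 H
  atom 6: N, bond orders sum to 1 (valence 3) → 2 H
  atom 7: aromatic c, 2 neighbours → 1 H
  atom 8: aromatic c, 3 neighbours → 0 H
  atom 9: O, bond orders sum to 2 (valence 2) → 0 H
  atom 10: C, bond orders sum to 1 (valence 4) → 3 H
  atom 11: aromatic c, 3 neighbours → 0 H
  atom 12: C, bond orders sum to 1 (valence 4) → 3 H
  atom 13: aromatic c, 3 neighbours → 0 H
  atom 14: O, bond orders sum to 1 (valence 2) → 1 H
Totals → C:9, H:11, N:1, O:4.

C9H11NO4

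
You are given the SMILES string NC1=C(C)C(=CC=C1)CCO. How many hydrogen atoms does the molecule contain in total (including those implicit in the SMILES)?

Walk through each heavy atom and fill implicit hydrogens from standard valence (C 4, N 3, O 2, S 2, halogen 1):
  atom 1: N, bond orders sum to 1 (valence 3) → 2 H
  atom 2: C, bond orders sum to 4 (valence 4) → 0 H
  atom 3: C, bond orders sum to 4 (valence 4) → 0 H
  atom 4: C, bond orders sum to 1 (valence 4) → 3 H
  atom 5: C, bond orders sum to 4 (valence 4) → 0 H
  atom 6: C, bond orders sum to 3 (valence 4) → 1 H
  atom 7: C, bond orders sum to 3 (valence 4) → 1 H
  atom 8: C, bond orders sum to 3 (valence 4) → 1 H
  atom 9: C, bond orders sum to 2 (valence 4) → 2 H
  atom 10: C, bond orders sum to 2 (valence 4) → 2 H
  atom 11: O, bond orders sum to 1 (valence 2) → 1 H
Total hydrogens: 13.

13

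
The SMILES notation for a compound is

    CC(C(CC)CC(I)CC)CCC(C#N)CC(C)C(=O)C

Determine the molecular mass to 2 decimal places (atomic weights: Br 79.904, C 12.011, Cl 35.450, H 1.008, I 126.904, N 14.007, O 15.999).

First, the molecular formula is C18H32INO (counting implicit H from valence).
  C: 18 × 12.011 = 216.198
  H: 32 × 1.008 = 32.256
  I: 1 × 126.904 = 126.904
  N: 1 × 14.007 = 14.007
  O: 1 × 15.999 = 15.999
Sum: 18×12.011 + 32×1.008 + 1×126.904 + 1×14.007 + 1×15.999 = 405.364 → 405.36 g/mol.

405.36 g/mol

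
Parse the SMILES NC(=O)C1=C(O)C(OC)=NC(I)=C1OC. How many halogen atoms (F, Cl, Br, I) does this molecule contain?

Halogen atoms appear at heavy-atom position 12 (1×I).
Other groups present: 1 amide, 2 ether, 1 hydroxyl.
Halogen count: 1.

1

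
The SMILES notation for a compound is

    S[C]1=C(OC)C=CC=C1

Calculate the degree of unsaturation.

4

Degree of unsaturation = (number of rings) + (number of π bonds).
Ring closures in the SMILES: 1.
π bonds: 3 double bonds (each 1 DoU) → 3 DoU from unsaturation.
Total DoU = 1 + 3 = 4.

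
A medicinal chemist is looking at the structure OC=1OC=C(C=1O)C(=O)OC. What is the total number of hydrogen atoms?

Walk through each heavy atom and fill implicit hydrogens from standard valence (C 4, N 3, O 2, S 2, halogen 1):
  atom 1: O, bond orders sum to 1 (valence 2) → 1 H
  atom 2: C, bond orders sum to 4 (valence 4) → 0 H
  atom 3: O, bond orders sum to 2 (valence 2) → 0 H
  atom 4: C, bond orders sum to 3 (valence 4) → 1 H
  atom 5: C, bond orders sum to 4 (valence 4) → 0 H
  atom 6: C, bond orders sum to 4 (valence 4) → 0 H
  atom 7: O, bond orders sum to 1 (valence 2) → 1 H
  atom 8: C, bond orders sum to 4 (valence 4) → 0 H
  atom 9: O, bond orders sum to 2 (valence 2) → 0 H
  atom 10: O, bond orders sum to 2 (valence 2) → 0 H
  atom 11: C, bond orders sum to 1 (valence 4) → 3 H
Total hydrogens: 6.

6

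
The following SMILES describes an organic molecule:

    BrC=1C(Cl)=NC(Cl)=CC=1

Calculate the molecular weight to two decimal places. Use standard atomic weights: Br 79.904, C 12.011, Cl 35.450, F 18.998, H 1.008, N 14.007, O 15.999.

226.88 g/mol

First, the molecular formula is C5H2BrCl2N (counting implicit H from valence).
  Br: 1 × 79.904 = 79.904
  C: 5 × 12.011 = 60.055
  Cl: 2 × 35.450 = 70.900
  H: 2 × 1.008 = 2.016
  N: 1 × 14.007 = 14.007
Sum: 1×79.904 + 5×12.011 + 2×35.450 + 2×1.008 + 1×14.007 = 226.882 → 226.88 g/mol.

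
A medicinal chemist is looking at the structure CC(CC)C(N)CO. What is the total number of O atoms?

1

Scan the SMILES for O atoms (remember two-letter symbols like Cl and Br are single atoms).
Oxygen count: 1.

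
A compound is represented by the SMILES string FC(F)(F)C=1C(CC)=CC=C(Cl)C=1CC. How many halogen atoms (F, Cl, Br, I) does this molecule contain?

Halogen atoms appear at heavy-atom positions 1, 3, 4, 12 (1×Cl, 3×F).
Halogen count: 4.

4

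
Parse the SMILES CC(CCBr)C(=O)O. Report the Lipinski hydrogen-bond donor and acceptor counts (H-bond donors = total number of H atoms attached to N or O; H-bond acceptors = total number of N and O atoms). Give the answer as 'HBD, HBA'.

Donors: find every N or O and count the H atoms it carries.
  atom 7 (O): bond orders sum to 2 → 0 H
  atom 8 (O): bond orders sum to 1 → 1 H
Lipinski HBD = 1.
Acceptors: N atoms = 0, O atoms = 2 → HBA = 2.

1, 2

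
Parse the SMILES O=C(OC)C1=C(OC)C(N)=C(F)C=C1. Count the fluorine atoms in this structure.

Scan the SMILES for F atoms (remember two-letter symbols like Cl and Br are single atoms).
Fluorine count: 1.

1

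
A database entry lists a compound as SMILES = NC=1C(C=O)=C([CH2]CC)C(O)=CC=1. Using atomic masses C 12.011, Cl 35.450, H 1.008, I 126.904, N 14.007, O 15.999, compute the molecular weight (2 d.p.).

179.22 g/mol

First, the molecular formula is C10H13NO2 (counting implicit H from valence).
  C: 10 × 12.011 = 120.110
  H: 13 × 1.008 = 13.104
  N: 1 × 14.007 = 14.007
  O: 2 × 15.999 = 31.998
Sum: 10×12.011 + 13×1.008 + 1×14.007 + 2×15.999 = 179.219 → 179.22 g/mol.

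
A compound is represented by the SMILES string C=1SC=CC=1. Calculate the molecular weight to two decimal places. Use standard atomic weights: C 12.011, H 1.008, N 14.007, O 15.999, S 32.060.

84.14 g/mol

First, the molecular formula is C4H4S (counting implicit H from valence).
  C: 4 × 12.011 = 48.044
  H: 4 × 1.008 = 4.032
  S: 1 × 32.060 = 32.060
Sum: 4×12.011 + 4×1.008 + 1×32.060 = 84.136 → 84.14 g/mol.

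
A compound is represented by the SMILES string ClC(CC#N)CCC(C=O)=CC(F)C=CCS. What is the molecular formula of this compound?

C12H15ClFNOS

Walk through each heavy atom and fill implicit hydrogens from standard valence (C 4, N 3, O 2, S 2, halogen 1):
  atom 1: Cl (halogen, monovalent) → 0 H
  atom 2: C, bond orders sum to 3 (valence 4) → 1 H
  atom 3: C, bond orders sum to 2 (valence 4) → 2 H
  atom 4: C, bond orders sum to 4 (valence 4) → 0 H
  atom 5: N, bond orders sum to 3 (valence 3) → 0 H
  atom 6: C, bond orders sum to 2 (valence 4) → 2 H
  atom 7: C, bond orders sum to 2 (valence 4) → 2 H
  atom 8: C, bond orders sum to 4 (valence 4) → 0 H
  atom 9: C, bond orders sum to 3 (valence 4) → 1 H
  atom 10: O, bond orders sum to 2 (valence 2) → 0 H
  atom 11: C, bond orders sum to 3 (valence 4) → 1 H
  atom 12: C, bond orders sum to 3 (valence 4) → 1 H
  atom 13: F (halogen, monovalent) → 0 H
  atom 14: C, bond orders sum to 3 (valence 4) → 1 H
  atom 15: C, bond orders sum to 3 (valence 4) → 1 H
  atom 16: C, bond orders sum to 2 (valence 4) → 2 H
  atom 17: S, bond orders sum to 1 (valence 2) → 1 H
Totals → C:12, H:15, Cl:1, F:1, N:1, O:1, S:1.
In Hill order: C12H15ClFNOS.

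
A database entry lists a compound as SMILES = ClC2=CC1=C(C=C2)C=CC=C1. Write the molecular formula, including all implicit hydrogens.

Walk through each heavy atom and fill implicit hydrogens from standard valence (C 4, N 3, O 2, S 2, halogen 1):
  atom 1: Cl (halogen, monovalent) → 0 H
  atom 2: C, bond orders sum to 4 (valence 4) → 0 H
  atom 3: C, bond orders sum to 3 (valence 4) → 1 H
  atom 4: C, bond orders sum to 4 (valence 4) → 0 H
  atom 5: C, bond orders sum to 4 (valence 4) → 0 H
  atom 6: C, bond orders sum to 3 (valence 4) → 1 H
  atom 7: C, bond orders sum to 3 (valence 4) → 1 H
  atom 8: C, bond orders sum to 3 (valence 4) → 1 H
  atom 9: C, bond orders sum to 3 (valence 4) → 1 H
  atom 10: C, bond orders sum to 3 (valence 4) → 1 H
  atom 11: C, bond orders sum to 3 (valence 4) → 1 H
Totals → C:10, H:7, Cl:1.

C10H7Cl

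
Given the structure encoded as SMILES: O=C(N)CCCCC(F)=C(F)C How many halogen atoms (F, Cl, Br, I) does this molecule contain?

Halogen atoms appear at heavy-atom positions 9, 11 (2×F).
Other groups present: 1 alkene, 1 amide.
Halogen count: 2.

2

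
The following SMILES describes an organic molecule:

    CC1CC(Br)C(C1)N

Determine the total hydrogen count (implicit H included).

Walk through each heavy atom and fill implicit hydrogens from standard valence (C 4, N 3, O 2, S 2, halogen 1):
  atom 1: C, bond orders sum to 1 (valence 4) → 3 H
  atom 2: C, bond orders sum to 3 (valence 4) → 1 H
  atom 3: C, bond orders sum to 2 (valence 4) → 2 H
  atom 4: C, bond orders sum to 3 (valence 4) → 1 H
  atom 5: Br (halogen, monovalent) → 0 H
  atom 6: C, bond orders sum to 3 (valence 4) → 1 H
  atom 7: C, bond orders sum to 2 (valence 4) → 2 H
  atom 8: N, bond orders sum to 1 (valence 3) → 2 H
Total hydrogens: 12.

12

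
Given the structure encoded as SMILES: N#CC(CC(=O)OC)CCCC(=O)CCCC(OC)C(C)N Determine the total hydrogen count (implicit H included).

Walk through each heavy atom and fill implicit hydrogens from standard valence (C 4, N 3, O 2, S 2, halogen 1):
  atom 1: N, bond orders sum to 3 (valence 3) → 0 H
  atom 2: C, bond orders sum to 4 (valence 4) → 0 H
  atom 3: C, bond orders sum to 3 (valence 4) → 1 H
  atom 4: C, bond orders sum to 2 (valence 4) → 2 H
  atom 5: C, bond orders sum to 4 (valence 4) → 0 H
  atom 6: O, bond orders sum to 2 (valence 2) → 0 H
  atom 7: O, bond orders sum to 2 (valence 2) → 0 H
  atom 8: C, bond orders sum to 1 (valence 4) → 3 H
  atom 9: C, bond orders sum to 2 (valence 4) → 2 H
  atom 10: C, bond orders sum to 2 (valence 4) → 2 H
  atom 11: C, bond orders sum to 2 (valence 4) → 2 H
  atom 12: C, bond orders sum to 4 (valence 4) → 0 H
  atom 13: O, bond orders sum to 2 (valence 2) → 0 H
  atom 14: C, bond orders sum to 2 (valence 4) → 2 H
  atom 15: C, bond orders sum to 2 (valence 4) → 2 H
  atom 16: C, bond orders sum to 2 (valence 4) → 2 H
  atom 17: C, bond orders sum to 3 (valence 4) → 1 H
  atom 18: O, bond orders sum to 2 (valence 2) → 0 H
  atom 19: C, bond orders sum to 1 (valence 4) → 3 H
  atom 20: C, bond orders sum to 3 (valence 4) → 1 H
  atom 21: C, bond orders sum to 1 (valence 4) → 3 H
  atom 22: N, bond orders sum to 1 (valence 3) → 2 H
Total hydrogens: 28.

28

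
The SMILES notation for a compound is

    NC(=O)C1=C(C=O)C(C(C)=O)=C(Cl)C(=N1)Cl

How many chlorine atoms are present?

2

Scan the SMILES for Cl atoms (remember two-letter symbols like Cl and Br are single atoms).
Chlorine count: 2.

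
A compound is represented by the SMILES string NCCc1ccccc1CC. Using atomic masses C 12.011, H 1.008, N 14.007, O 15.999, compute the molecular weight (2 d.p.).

First, the molecular formula is C10H15N (counting implicit H from valence).
  C: 10 × 12.011 = 120.110
  H: 15 × 1.008 = 15.120
  N: 1 × 14.007 = 14.007
Sum: 10×12.011 + 15×1.008 + 1×14.007 = 149.237 → 149.24 g/mol.

149.24 g/mol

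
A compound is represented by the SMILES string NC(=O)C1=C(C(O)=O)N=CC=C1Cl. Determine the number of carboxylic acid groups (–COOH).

1

The carboxylic acid motif appears at heavy-atom position 6 in the SMILES.
Other groups present: 1 amide.
Carboxylic acid count: 1.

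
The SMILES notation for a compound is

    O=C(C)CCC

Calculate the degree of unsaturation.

1

Degree of unsaturation = (number of rings) + (number of π bonds).
Ring closures in the SMILES: 0.
π bonds: 1 double bond (each 1 DoU) → 1 DoU from unsaturation.
Total DoU = 0 + 1 = 1.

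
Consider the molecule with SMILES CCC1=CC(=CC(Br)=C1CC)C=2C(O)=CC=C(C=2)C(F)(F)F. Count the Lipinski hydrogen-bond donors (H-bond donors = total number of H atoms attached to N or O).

Donors: find every N or O and count the H atoms it carries.
  atom 14 (O): bond orders sum to 1 → 1 H
Lipinski HBD = 1.

1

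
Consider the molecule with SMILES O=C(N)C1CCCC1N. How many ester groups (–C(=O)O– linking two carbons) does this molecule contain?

Scan the SMILES for the ester motif — none present.
Groups that are present: 1 amide, 1 primary amine.

0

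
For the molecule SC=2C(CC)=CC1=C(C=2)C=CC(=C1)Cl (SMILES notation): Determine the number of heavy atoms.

Every atom symbol written in the SMILES (organic subset) is one heavy atom; implicit H are not written.
Heavy atoms by element → C:12, Cl:1, S:1.
Total: 14.

14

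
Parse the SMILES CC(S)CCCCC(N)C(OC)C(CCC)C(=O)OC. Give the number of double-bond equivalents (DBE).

Degree of unsaturation = (number of rings) + (number of π bonds).
Ring closures in the SMILES: 0.
π bonds: 1 double bond (each 1 DoU) → 1 DoU from unsaturation.
Total DoU = 0 + 1 = 1.

1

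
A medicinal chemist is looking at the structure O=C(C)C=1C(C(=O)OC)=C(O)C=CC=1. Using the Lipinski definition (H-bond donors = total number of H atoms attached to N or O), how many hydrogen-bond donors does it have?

Donors: find every N or O and count the H atoms it carries.
  atom 1 (O): bond orders sum to 2 → 0 H
  atom 7 (O): bond orders sum to 2 → 0 H
  atom 8 (O): bond orders sum to 2 → 0 H
  atom 11 (O): bond orders sum to 1 → 1 H
Lipinski HBD = 1.

1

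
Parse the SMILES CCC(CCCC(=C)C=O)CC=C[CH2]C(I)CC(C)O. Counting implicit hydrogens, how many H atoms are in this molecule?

29

Walk through each heavy atom and fill implicit hydrogens from standard valence (C 4, N 3, O 2, S 2, halogen 1):
  atom 1: C, bond orders sum to 1 (valence 4) → 3 H
  atom 2: C, bond orders sum to 2 (valence 4) → 2 H
  atom 3: C, bond orders sum to 3 (valence 4) → 1 H
  atom 4: C, bond orders sum to 2 (valence 4) → 2 H
  atom 5: C, bond orders sum to 2 (valence 4) → 2 H
  atom 6: C, bond orders sum to 2 (valence 4) → 2 H
  atom 7: C, bond orders sum to 4 (valence 4) → 0 H
  atom 8: C, bond orders sum to 2 (valence 4) → 2 H
  atom 9: C, bond orders sum to 3 (valence 4) → 1 H
  atom 10: O, bond orders sum to 2 (valence 2) → 0 H
  atom 11: C, bond orders sum to 2 (valence 4) → 2 H
  atom 12: C, bond orders sum to 3 (valence 4) → 1 H
  atom 13: C, bond orders sum to 3 (valence 4) → 1 H
  atom 14: C with explicit H count 2
  atom 15: C, bond orders sum to 3 (valence 4) → 1 H
  atom 16: I (halogen, monovalent) → 0 H
  atom 17: C, bond orders sum to 2 (valence 4) → 2 H
  atom 18: C, bond orders sum to 3 (valence 4) → 1 H
  atom 19: C, bond orders sum to 1 (valence 4) → 3 H
  atom 20: O, bond orders sum to 1 (valence 2) → 1 H
Total hydrogens: 29.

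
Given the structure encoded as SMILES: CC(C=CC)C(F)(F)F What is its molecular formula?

Walk through each heavy atom and fill implicit hydrogens from standard valence (C 4, N 3, O 2, S 2, halogen 1):
  atom 1: C, bond orders sum to 1 (valence 4) → 3 H
  atom 2: C, bond orders sum to 3 (valence 4) → 1 H
  atom 3: C, bond orders sum to 3 (valence 4) → 1 H
  atom 4: C, bond orders sum to 3 (valence 4) → 1 H
  atom 5: C, bond orders sum to 1 (valence 4) → 3 H
  atom 6: C, bond orders sum to 4 (valence 4) → 0 H
  atom 7: F (halogen, monovalent) → 0 H
  atom 8: F (halogen, monovalent) → 0 H
  atom 9: F (halogen, monovalent) → 0 H
Totals → C:6, H:9, F:3.
In Hill order: C6H9F3.

C6H9F3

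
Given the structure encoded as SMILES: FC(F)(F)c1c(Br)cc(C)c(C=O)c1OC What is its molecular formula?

C10H8BrF3O2

Walk through each heavy atom and fill implicit hydrogens from standard valence (C 4, N 3, O 2, S 2, halogen 1); for lowercase aromatic atoms, an aromatic c carries 1 H when it has two neighbours and 0 H with three, and aromatic n carries 0 H:
  atom 1: F (halogen, monovalent) → 0 H
  atom 2: C, bond orders sum to 4 (valence 4) → 0 H
  atom 3: F (halogen, monovalent) → 0 H
  atom 4: F (halogen, monovalent) → 0 H
  atom 5: aromatic c, 3 neighbours → 0 H
  atom 6: aromatic c, 3 neighbours → 0 H
  atom 7: Br (halogen, monovalent) → 0 H
  atom 8: aromatic c, 2 neighbours → 1 H
  atom 9: aromatic c, 3 neighbours → 0 H
  atom 10: C, bond orders sum to 1 (valence 4) → 3 H
  atom 11: aromatic c, 3 neighbours → 0 H
  atom 12: C, bond orders sum to 3 (valence 4) → 1 H
  atom 13: O, bond orders sum to 2 (valence 2) → 0 H
  atom 14: aromatic c, 3 neighbours → 0 H
  atom 15: O, bond orders sum to 2 (valence 2) → 0 H
  atom 16: C, bond orders sum to 1 (valence 4) → 3 H
Totals → C:10, H:8, Br:1, F:3, O:2.
In Hill order: C10H8BrF3O2.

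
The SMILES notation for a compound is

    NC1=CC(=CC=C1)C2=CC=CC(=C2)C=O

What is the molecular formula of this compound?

Walk through each heavy atom and fill implicit hydrogens from standard valence (C 4, N 3, O 2, S 2, halogen 1):
  atom 1: N, bond orders sum to 1 (valence 3) → 2 H
  atom 2: C, bond orders sum to 4 (valence 4) → 0 H
  atom 3: C, bond orders sum to 3 (valence 4) → 1 H
  atom 4: C, bond orders sum to 4 (valence 4) → 0 H
  atom 5: C, bond orders sum to 3 (valence 4) → 1 H
  atom 6: C, bond orders sum to 3 (valence 4) → 1 H
  atom 7: C, bond orders sum to 3 (valence 4) → 1 H
  atom 8: C, bond orders sum to 4 (valence 4) → 0 H
  atom 9: C, bond orders sum to 3 (valence 4) → 1 H
  atom 10: C, bond orders sum to 3 (valence 4) → 1 H
  atom 11: C, bond orders sum to 3 (valence 4) → 1 H
  atom 12: C, bond orders sum to 4 (valence 4) → 0 H
  atom 13: C, bond orders sum to 3 (valence 4) → 1 H
  atom 14: C, bond orders sum to 3 (valence 4) → 1 H
  atom 15: O, bond orders sum to 2 (valence 2) → 0 H
Totals → C:13, H:11, N:1, O:1.
In Hill order: C13H11NO.

C13H11NO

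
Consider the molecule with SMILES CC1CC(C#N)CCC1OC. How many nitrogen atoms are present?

Scan the SMILES for N atoms (remember two-letter symbols like Cl and Br are single atoms).
Nitrogen count: 1.

1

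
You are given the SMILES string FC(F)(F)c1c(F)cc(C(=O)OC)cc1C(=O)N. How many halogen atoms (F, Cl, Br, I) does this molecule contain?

Halogen atoms appear at heavy-atom positions 1, 3, 4, 7 (4×F).
Other groups present: 1 amide, 1 ester.
Halogen count: 4.

4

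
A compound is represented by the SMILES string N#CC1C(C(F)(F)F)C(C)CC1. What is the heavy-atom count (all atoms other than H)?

Every atom symbol written in the SMILES (organic subset) is one heavy atom; implicit H are not written.
Heavy atoms by element → C:8, F:3, N:1.
Total: 12.

12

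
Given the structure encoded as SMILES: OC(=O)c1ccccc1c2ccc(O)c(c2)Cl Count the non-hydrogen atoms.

Every atom symbol written in the SMILES (organic subset) is one heavy atom; implicit H are not written.
Heavy atoms by element → C:13, Cl:1, O:3.
Total: 17.

17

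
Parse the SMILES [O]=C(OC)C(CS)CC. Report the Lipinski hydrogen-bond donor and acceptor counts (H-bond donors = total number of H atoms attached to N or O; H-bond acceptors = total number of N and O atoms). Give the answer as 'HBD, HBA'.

Donors: find every N or O and count the H atoms it carries.
  atom 1 (O): bond orders sum to 2 → 0 H
  atom 3 (O): bond orders sum to 2 → 0 H
Lipinski HBD = 0.
Acceptors: N atoms = 0, O atoms = 2 → HBA = 2.

0, 2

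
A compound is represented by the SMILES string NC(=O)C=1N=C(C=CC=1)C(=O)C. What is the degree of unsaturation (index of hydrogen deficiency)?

6

Molecular formula: C8H8N2O2.
DoU = (2C + 2 + N − H − X) / 2, where X is the halogen count and O/S are ignored.
    = (2·8 + 2 + 2 − 8 − 0) / 2 = 12 / 2 = 6.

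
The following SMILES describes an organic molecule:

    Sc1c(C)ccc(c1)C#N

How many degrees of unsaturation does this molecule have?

6

Molecular formula: C8H7NS.
DoU = (2C + 2 + N − H − X) / 2, where X is the halogen count and O/S are ignored.
    = (2·8 + 2 + 1 − 7 − 0) / 2 = 12 / 2 = 6.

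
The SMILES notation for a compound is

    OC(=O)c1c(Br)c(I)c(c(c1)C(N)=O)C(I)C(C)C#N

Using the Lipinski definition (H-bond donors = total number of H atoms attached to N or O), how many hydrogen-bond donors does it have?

3

Donors: find every N or O and count the H atoms it carries.
  atom 1 (O): bond orders sum to 1 → 1 H
  atom 3 (O): bond orders sum to 2 → 0 H
  atom 13 (N): bond orders sum to 1 → 2 H
  atom 14 (O): bond orders sum to 2 → 0 H
  atom 20 (N): bond orders sum to 3 → 0 H
Lipinski HBD = 3.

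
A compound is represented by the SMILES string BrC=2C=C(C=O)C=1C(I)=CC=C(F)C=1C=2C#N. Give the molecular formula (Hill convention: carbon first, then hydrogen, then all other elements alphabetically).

C12H4BrFINO

Walk through each heavy atom and fill implicit hydrogens from standard valence (C 4, N 3, O 2, S 2, halogen 1):
  atom 1: Br (halogen, monovalent) → 0 H
  atom 2: C, bond orders sum to 4 (valence 4) → 0 H
  atom 3: C, bond orders sum to 3 (valence 4) → 1 H
  atom 4: C, bond orders sum to 4 (valence 4) → 0 H
  atom 5: C, bond orders sum to 3 (valence 4) → 1 H
  atom 6: O, bond orders sum to 2 (valence 2) → 0 H
  atom 7: C, bond orders sum to 4 (valence 4) → 0 H
  atom 8: C, bond orders sum to 4 (valence 4) → 0 H
  atom 9: I (halogen, monovalent) → 0 H
  atom 10: C, bond orders sum to 3 (valence 4) → 1 H
  atom 11: C, bond orders sum to 3 (valence 4) → 1 H
  atom 12: C, bond orders sum to 4 (valence 4) → 0 H
  atom 13: F (halogen, monovalent) → 0 H
  atom 14: C, bond orders sum to 4 (valence 4) → 0 H
  atom 15: C, bond orders sum to 4 (valence 4) → 0 H
  atom 16: C, bond orders sum to 4 (valence 4) → 0 H
  atom 17: N, bond orders sum to 3 (valence 3) → 0 H
Totals → C:12, H:4, Br:1, F:1, I:1, N:1, O:1.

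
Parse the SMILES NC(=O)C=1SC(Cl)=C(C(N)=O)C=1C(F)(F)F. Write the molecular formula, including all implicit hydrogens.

Walk through each heavy atom and fill implicit hydrogens from standard valence (C 4, N 3, O 2, S 2, halogen 1):
  atom 1: N, bond orders sum to 1 (valence 3) → 2 H
  atom 2: C, bond orders sum to 4 (valence 4) → 0 H
  atom 3: O, bond orders sum to 2 (valence 2) → 0 H
  atom 4: C, bond orders sum to 4 (valence 4) → 0 H
  atom 5: S, bond orders sum to 2 (valence 2) → 0 H
  atom 6: C, bond orders sum to 4 (valence 4) → 0 H
  atom 7: Cl (halogen, monovalent) → 0 H
  atom 8: C, bond orders sum to 4 (valence 4) → 0 H
  atom 9: C, bond orders sum to 4 (valence 4) → 0 H
  atom 10: N, bond orders sum to 1 (valence 3) → 2 H
  atom 11: O, bond orders sum to 2 (valence 2) → 0 H
  atom 12: C, bond orders sum to 4 (valence 4) → 0 H
  atom 13: C, bond orders sum to 4 (valence 4) → 0 H
  atom 14: F (halogen, monovalent) → 0 H
  atom 15: F (halogen, monovalent) → 0 H
  atom 16: F (halogen, monovalent) → 0 H
Totals → C:7, H:4, Cl:1, F:3, N:2, O:2, S:1.
In Hill order: C7H4ClF3N2O2S.

C7H4ClF3N2O2S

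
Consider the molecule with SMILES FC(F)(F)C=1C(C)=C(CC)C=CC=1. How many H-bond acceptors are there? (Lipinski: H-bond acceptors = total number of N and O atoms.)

0

N atoms: 0; O atoms: 0.
Lipinski HBA = 0 + 0 = 0.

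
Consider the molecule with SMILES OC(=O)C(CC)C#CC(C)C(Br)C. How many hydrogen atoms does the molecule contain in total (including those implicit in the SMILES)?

Walk through each heavy atom and fill implicit hydrogens from standard valence (C 4, N 3, O 2, S 2, halogen 1):
  atom 1: O, bond orders sum to 1 (valence 2) → 1 H
  atom 2: C, bond orders sum to 4 (valence 4) → 0 H
  atom 3: O, bond orders sum to 2 (valence 2) → 0 H
  atom 4: C, bond orders sum to 3 (valence 4) → 1 H
  atom 5: C, bond orders sum to 2 (valence 4) → 2 H
  atom 6: C, bond orders sum to 1 (valence 4) → 3 H
  atom 7: C, bond orders sum to 4 (valence 4) → 0 H
  atom 8: C, bond orders sum to 4 (valence 4) → 0 H
  atom 9: C, bond orders sum to 3 (valence 4) → 1 H
  atom 10: C, bond orders sum to 1 (valence 4) → 3 H
  atom 11: C, bond orders sum to 3 (valence 4) → 1 H
  atom 12: Br (halogen, monovalent) → 0 H
  atom 13: C, bond orders sum to 1 (valence 4) → 3 H
Total hydrogens: 15.

15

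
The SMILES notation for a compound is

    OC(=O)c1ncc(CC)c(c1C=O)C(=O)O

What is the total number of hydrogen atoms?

Walk through each heavy atom and fill implicit hydrogens from standard valence (C 4, N 3, O 2, S 2, halogen 1); for lowercase aromatic atoms, an aromatic c carries 1 H when it has two neighbours and 0 H with three, and aromatic n carries 0 H:
  atom 1: O, bond orders sum to 1 (valence 2) → 1 H
  atom 2: C, bond orders sum to 4 (valence 4) → 0 H
  atom 3: O, bond orders sum to 2 (valence 2) → 0 H
  atom 4: aromatic c, 3 neighbours → 0 H
  atom 5: aromatic n, 2 neighbours → 0 H
  atom 6: aromatic c, 2 neighbours → 1 H
  atom 7: aromatic c, 3 neighbours → 0 H
  atom 8: C, bond orders sum to 2 (valence 4) → 2 H
  atom 9: C, bond orders sum to 1 (valence 4) → 3 H
  atom 10: aromatic c, 3 neighbours → 0 H
  atom 11: aromatic c, 3 neighbours → 0 H
  atom 12: C, bond orders sum to 3 (valence 4) → 1 H
  atom 13: O, bond orders sum to 2 (valence 2) → 0 H
  atom 14: C, bond orders sum to 4 (valence 4) → 0 H
  atom 15: O, bond orders sum to 2 (valence 2) → 0 H
  atom 16: O, bond orders sum to 1 (valence 2) → 1 H
Total hydrogens: 9.

9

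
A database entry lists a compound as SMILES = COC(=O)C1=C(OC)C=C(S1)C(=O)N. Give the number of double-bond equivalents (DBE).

Degree of unsaturation = (number of rings) + (number of π bonds).
Ring closures in the SMILES: 1.
π bonds: 4 double bonds (each 1 DoU) → 4 DoU from unsaturation.
Total DoU = 1 + 4 = 5.

5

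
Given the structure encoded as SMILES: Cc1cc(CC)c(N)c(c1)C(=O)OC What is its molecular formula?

C11H15NO2

Walk through each heavy atom and fill implicit hydrogens from standard valence (C 4, N 3, O 2, S 2, halogen 1); for lowercase aromatic atoms, an aromatic c carries 1 H when it has two neighbours and 0 H with three, and aromatic n carries 0 H:
  atom 1: C, bond orders sum to 1 (valence 4) → 3 H
  atom 2: aromatic c, 3 neighbours → 0 H
  atom 3: aromatic c, 2 neighbours → 1 H
  atom 4: aromatic c, 3 neighbours → 0 H
  atom 5: C, bond orders sum to 2 (valence 4) → 2 H
  atom 6: C, bond orders sum to 1 (valence 4) → 3 H
  atom 7: aromatic c, 3 neighbours → 0 H
  atom 8: N, bond orders sum to 1 (valence 3) → 2 H
  atom 9: aromatic c, 3 neighbours → 0 H
  atom 10: aromatic c, 2 neighbours → 1 H
  atom 11: C, bond orders sum to 4 (valence 4) → 0 H
  atom 12: O, bond orders sum to 2 (valence 2) → 0 H
  atom 13: O, bond orders sum to 2 (valence 2) → 0 H
  atom 14: C, bond orders sum to 1 (valence 4) → 3 H
Totals → C:11, H:15, N:1, O:2.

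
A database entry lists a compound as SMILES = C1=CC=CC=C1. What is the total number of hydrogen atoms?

6

Walk through each heavy atom and fill implicit hydrogens from standard valence (C 4, N 3, O 2, S 2, halogen 1):
  atom 1: C, bond orders sum to 3 (valence 4) → 1 H
  atom 2: C, bond orders sum to 3 (valence 4) → 1 H
  atom 3: C, bond orders sum to 3 (valence 4) → 1 H
  atom 4: C, bond orders sum to 3 (valence 4) → 1 H
  atom 5: C, bond orders sum to 3 (valence 4) → 1 H
  atom 6: C, bond orders sum to 3 (valence 4) → 1 H
Total hydrogens: 6.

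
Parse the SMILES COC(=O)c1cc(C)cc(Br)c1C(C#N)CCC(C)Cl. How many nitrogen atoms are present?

Scan the SMILES for N atoms (remember two-letter symbols like Cl and Br are single atoms).
Nitrogen count: 1.

1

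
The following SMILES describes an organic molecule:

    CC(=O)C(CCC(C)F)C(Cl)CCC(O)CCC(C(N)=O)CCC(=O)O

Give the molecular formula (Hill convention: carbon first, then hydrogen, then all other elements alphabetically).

C18H31ClFNO5

Walk through each heavy atom and fill implicit hydrogens from standard valence (C 4, N 3, O 2, S 2, halogen 1):
  atom 1: C, bond orders sum to 1 (valence 4) → 3 H
  atom 2: C, bond orders sum to 4 (valence 4) → 0 H
  atom 3: O, bond orders sum to 2 (valence 2) → 0 H
  atom 4: C, bond orders sum to 3 (valence 4) → 1 H
  atom 5: C, bond orders sum to 2 (valence 4) → 2 H
  atom 6: C, bond orders sum to 2 (valence 4) → 2 H
  atom 7: C, bond orders sum to 3 (valence 4) → 1 H
  atom 8: C, bond orders sum to 1 (valence 4) → 3 H
  atom 9: F (halogen, monovalent) → 0 H
  atom 10: C, bond orders sum to 3 (valence 4) → 1 H
  atom 11: Cl (halogen, monovalent) → 0 H
  atom 12: C, bond orders sum to 2 (valence 4) → 2 H
  atom 13: C, bond orders sum to 2 (valence 4) → 2 H
  atom 14: C, bond orders sum to 3 (valence 4) → 1 H
  atom 15: O, bond orders sum to 1 (valence 2) → 1 H
  atom 16: C, bond orders sum to 2 (valence 4) → 2 H
  atom 17: C, bond orders sum to 2 (valence 4) → 2 H
  atom 18: C, bond orders sum to 3 (valence 4) → 1 H
  atom 19: C, bond orders sum to 4 (valence 4) → 0 H
  atom 20: N, bond orders sum to 1 (valence 3) → 2 H
  atom 21: O, bond orders sum to 2 (valence 2) → 0 H
  atom 22: C, bond orders sum to 2 (valence 4) → 2 H
  atom 23: C, bond orders sum to 2 (valence 4) → 2 H
  atom 24: C, bond orders sum to 4 (valence 4) → 0 H
  atom 25: O, bond orders sum to 2 (valence 2) → 0 H
  atom 26: O, bond orders sum to 1 (valence 2) → 1 H
Totals → C:18, H:31, Cl:1, F:1, N:1, O:5.
In Hill order: C18H31ClFNO5.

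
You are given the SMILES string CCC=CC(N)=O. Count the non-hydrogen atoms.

Every atom symbol written in the SMILES (organic subset) is one heavy atom; implicit H are not written.
Heavy atoms by element → C:5, N:1, O:1.
Total: 7.

7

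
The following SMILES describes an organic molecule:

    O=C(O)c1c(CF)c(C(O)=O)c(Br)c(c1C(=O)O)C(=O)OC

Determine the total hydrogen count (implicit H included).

Walk through each heavy atom and fill implicit hydrogens from standard valence (C 4, N 3, O 2, S 2, halogen 1); for lowercase aromatic atoms, an aromatic c carries 1 H when it has two neighbours and 0 H with three, and aromatic n carries 0 H:
  atom 1: O, bond orders sum to 2 (valence 2) → 0 H
  atom 2: C, bond orders sum to 4 (valence 4) → 0 H
  atom 3: O, bond orders sum to 1 (valence 2) → 1 H
  atom 4: aromatic c, 3 neighbours → 0 H
  atom 5: aromatic c, 3 neighbours → 0 H
  atom 6: C, bond orders sum to 2 (valence 4) → 2 H
  atom 7: F (halogen, monovalent) → 0 H
  atom 8: aromatic c, 3 neighbours → 0 H
  atom 9: C, bond orders sum to 4 (valence 4) → 0 H
  atom 10: O, bond orders sum to 1 (valence 2) → 1 H
  atom 11: O, bond orders sum to 2 (valence 2) → 0 H
  atom 12: aromatic c, 3 neighbours → 0 H
  atom 13: Br (halogen, monovalent) → 0 H
  atom 14: aromatic c, 3 neighbours → 0 H
  atom 15: aromatic c, 3 neighbours → 0 H
  atom 16: C, bond orders sum to 4 (valence 4) → 0 H
  atom 17: O, bond orders sum to 2 (valence 2) → 0 H
  atom 18: O, bond orders sum to 1 (valence 2) → 1 H
  atom 19: C, bond orders sum to 4 (valence 4) → 0 H
  atom 20: O, bond orders sum to 2 (valence 2) → 0 H
  atom 21: O, bond orders sum to 2 (valence 2) → 0 H
  atom 22: C, bond orders sum to 1 (valence 4) → 3 H
Total hydrogens: 8.

8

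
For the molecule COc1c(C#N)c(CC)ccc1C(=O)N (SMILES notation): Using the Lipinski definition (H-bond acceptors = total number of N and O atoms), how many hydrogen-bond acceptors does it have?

4

N atoms: 2; O atoms: 2.
Lipinski HBA = 2 + 2 = 4.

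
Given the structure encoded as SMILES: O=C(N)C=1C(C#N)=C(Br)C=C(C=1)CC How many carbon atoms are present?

Count every carbon token in the SMILES (each C, including those in ring-closure positions and inside branches).
Carbon count: 10.

10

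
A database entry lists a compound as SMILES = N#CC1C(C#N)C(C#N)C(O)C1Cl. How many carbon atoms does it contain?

8

Count every carbon token in the SMILES (each C, including those in ring-closure positions and inside branches).
Carbon count: 8.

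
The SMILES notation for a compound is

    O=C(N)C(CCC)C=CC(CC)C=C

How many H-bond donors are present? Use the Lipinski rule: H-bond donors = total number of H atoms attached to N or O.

2

Donors: find every N or O and count the H atoms it carries.
  atom 1 (O): bond orders sum to 2 → 0 H
  atom 3 (N): bond orders sum to 1 → 2 H
Lipinski HBD = 2.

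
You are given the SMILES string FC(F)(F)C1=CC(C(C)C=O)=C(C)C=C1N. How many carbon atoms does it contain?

11

Count every carbon token in the SMILES (each C, including those in ring-closure positions and inside branches).
Carbon count: 11.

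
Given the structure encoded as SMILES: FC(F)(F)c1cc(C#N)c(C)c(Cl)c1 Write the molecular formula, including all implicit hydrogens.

C9H5ClF3N

Walk through each heavy atom and fill implicit hydrogens from standard valence (C 4, N 3, O 2, S 2, halogen 1); for lowercase aromatic atoms, an aromatic c carries 1 H when it has two neighbours and 0 H with three, and aromatic n carries 0 H:
  atom 1: F (halogen, monovalent) → 0 H
  atom 2: C, bond orders sum to 4 (valence 4) → 0 H
  atom 3: F (halogen, monovalent) → 0 H
  atom 4: F (halogen, monovalent) → 0 H
  atom 5: aromatic c, 3 neighbours → 0 H
  atom 6: aromatic c, 2 neighbours → 1 H
  atom 7: aromatic c, 3 neighbours → 0 H
  atom 8: C, bond orders sum to 4 (valence 4) → 0 H
  atom 9: N, bond orders sum to 3 (valence 3) → 0 H
  atom 10: aromatic c, 3 neighbours → 0 H
  atom 11: C, bond orders sum to 1 (valence 4) → 3 H
  atom 12: aromatic c, 3 neighbours → 0 H
  atom 13: Cl (halogen, monovalent) → 0 H
  atom 14: aromatic c, 2 neighbours → 1 H
Totals → C:9, H:5, Cl:1, F:3, N:1.
In Hill order: C9H5ClF3N.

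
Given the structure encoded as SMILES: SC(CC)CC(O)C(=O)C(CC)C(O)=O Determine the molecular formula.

Walk through each heavy atom and fill implicit hydrogens from standard valence (C 4, N 3, O 2, S 2, halogen 1):
  atom 1: S, bond orders sum to 1 (valence 2) → 1 H
  atom 2: C, bond orders sum to 3 (valence 4) → 1 H
  atom 3: C, bond orders sum to 2 (valence 4) → 2 H
  atom 4: C, bond orders sum to 1 (valence 4) → 3 H
  atom 5: C, bond orders sum to 2 (valence 4) → 2 H
  atom 6: C, bond orders sum to 3 (valence 4) → 1 H
  atom 7: O, bond orders sum to 1 (valence 2) → 1 H
  atom 8: C, bond orders sum to 4 (valence 4) → 0 H
  atom 9: O, bond orders sum to 2 (valence 2) → 0 H
  atom 10: C, bond orders sum to 3 (valence 4) → 1 H
  atom 11: C, bond orders sum to 2 (valence 4) → 2 H
  atom 12: C, bond orders sum to 1 (valence 4) → 3 H
  atom 13: C, bond orders sum to 4 (valence 4) → 0 H
  atom 14: O, bond orders sum to 1 (valence 2) → 1 H
  atom 15: O, bond orders sum to 2 (valence 2) → 0 H
Totals → C:10, H:18, O:4, S:1.

C10H18O4S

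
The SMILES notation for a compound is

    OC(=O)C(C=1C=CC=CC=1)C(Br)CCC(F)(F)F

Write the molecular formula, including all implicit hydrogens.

C12H12BrF3O2

Walk through each heavy atom and fill implicit hydrogens from standard valence (C 4, N 3, O 2, S 2, halogen 1):
  atom 1: O, bond orders sum to 1 (valence 2) → 1 H
  atom 2: C, bond orders sum to 4 (valence 4) → 0 H
  atom 3: O, bond orders sum to 2 (valence 2) → 0 H
  atom 4: C, bond orders sum to 3 (valence 4) → 1 H
  atom 5: C, bond orders sum to 4 (valence 4) → 0 H
  atom 6: C, bond orders sum to 3 (valence 4) → 1 H
  atom 7: C, bond orders sum to 3 (valence 4) → 1 H
  atom 8: C, bond orders sum to 3 (valence 4) → 1 H
  atom 9: C, bond orders sum to 3 (valence 4) → 1 H
  atom 10: C, bond orders sum to 3 (valence 4) → 1 H
  atom 11: C, bond orders sum to 3 (valence 4) → 1 H
  atom 12: Br (halogen, monovalent) → 0 H
  atom 13: C, bond orders sum to 2 (valence 4) → 2 H
  atom 14: C, bond orders sum to 2 (valence 4) → 2 H
  atom 15: C, bond orders sum to 4 (valence 4) → 0 H
  atom 16: F (halogen, monovalent) → 0 H
  atom 17: F (halogen, monovalent) → 0 H
  atom 18: F (halogen, monovalent) → 0 H
Totals → C:12, H:12, Br:1, F:3, O:2.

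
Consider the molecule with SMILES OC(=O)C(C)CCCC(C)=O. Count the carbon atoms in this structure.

Count every carbon token in the SMILES (each C, including those in ring-closure positions and inside branches).
Carbon count: 8.

8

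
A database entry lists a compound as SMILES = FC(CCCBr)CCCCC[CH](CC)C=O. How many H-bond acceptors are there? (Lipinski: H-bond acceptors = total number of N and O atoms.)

1

N atoms: 0; O atoms: 1.
Lipinski HBA = 0 + 1 = 1.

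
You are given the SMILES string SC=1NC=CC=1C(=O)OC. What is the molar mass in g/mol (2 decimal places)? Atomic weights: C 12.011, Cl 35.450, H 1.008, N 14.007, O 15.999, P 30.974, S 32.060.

157.19 g/mol

First, the molecular formula is C6H7NO2S (counting implicit H from valence).
  C: 6 × 12.011 = 72.066
  H: 7 × 1.008 = 7.056
  N: 1 × 14.007 = 14.007
  O: 2 × 15.999 = 31.998
  S: 1 × 32.060 = 32.060
Sum: 6×12.011 + 7×1.008 + 1×14.007 + 2×15.999 + 1×32.060 = 157.187 → 157.19 g/mol.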